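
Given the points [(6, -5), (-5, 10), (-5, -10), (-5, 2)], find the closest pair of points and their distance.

Computing all pairwise distances among 4 points:

d((6, -5), (-5, 10)) = 18.6011
d((6, -5), (-5, -10)) = 12.083
d((6, -5), (-5, 2)) = 13.0384
d((-5, 10), (-5, -10)) = 20.0
d((-5, 10), (-5, 2)) = 8.0 <-- minimum
d((-5, -10), (-5, 2)) = 12.0

Closest pair: (-5, 10) and (-5, 2) with distance 8.0

The closest pair is (-5, 10) and (-5, 2) with Euclidean distance 8.0. For 4 points, brute-force pairwise comparison is shown above. For large n, the divide-and-conquer algorithm (sort by x, recurse on halves, check the dividing strip) achieves O(n log n).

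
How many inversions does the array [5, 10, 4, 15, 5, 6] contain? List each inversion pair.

Finding inversions in [5, 10, 4, 15, 5, 6]:

(0, 2): arr[0]=5 > arr[2]=4
(1, 2): arr[1]=10 > arr[2]=4
(1, 4): arr[1]=10 > arr[4]=5
(1, 5): arr[1]=10 > arr[5]=6
(3, 4): arr[3]=15 > arr[4]=5
(3, 5): arr[3]=15 > arr[5]=6

Total inversions: 6

The array has 6 inversion(s): (0,2), (1,2), (1,4), (1,5), (3,4), (3,5). Each pair (i,j) satisfies i < j and arr[i] > arr[j].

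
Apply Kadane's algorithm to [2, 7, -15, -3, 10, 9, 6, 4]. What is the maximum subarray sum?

Using Kadane's algorithm on [2, 7, -15, -3, 10, 9, 6, 4]:

Scanning through the array:
Position 1 (value 7): max_ending_here = 9, max_so_far = 9
Position 2 (value -15): max_ending_here = -6, max_so_far = 9
Position 3 (value -3): max_ending_here = -3, max_so_far = 9
Position 4 (value 10): max_ending_here = 10, max_so_far = 10
Position 5 (value 9): max_ending_here = 19, max_so_far = 19
Position 6 (value 6): max_ending_here = 25, max_so_far = 25
Position 7 (value 4): max_ending_here = 29, max_so_far = 29

Maximum subarray: [10, 9, 6, 4]
Maximum sum: 29

The maximum subarray is [10, 9, 6, 4] with sum 29. This subarray runs from index 4 to index 7.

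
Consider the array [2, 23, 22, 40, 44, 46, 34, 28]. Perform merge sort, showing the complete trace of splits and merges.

Merge sort trace:

Split: [2, 23, 22, 40, 44, 46, 34, 28] -> [2, 23, 22, 40] and [44, 46, 34, 28]
  Split: [2, 23, 22, 40] -> [2, 23] and [22, 40]
    Split: [2, 23] -> [2] and [23]
    Merge: [2] + [23] -> [2, 23]
    Split: [22, 40] -> [22] and [40]
    Merge: [22] + [40] -> [22, 40]
  Merge: [2, 23] + [22, 40] -> [2, 22, 23, 40]
  Split: [44, 46, 34, 28] -> [44, 46] and [34, 28]
    Split: [44, 46] -> [44] and [46]
    Merge: [44] + [46] -> [44, 46]
    Split: [34, 28] -> [34] and [28]
    Merge: [34] + [28] -> [28, 34]
  Merge: [44, 46] + [28, 34] -> [28, 34, 44, 46]
Merge: [2, 22, 23, 40] + [28, 34, 44, 46] -> [2, 22, 23, 28, 34, 40, 44, 46]

Final sorted array: [2, 22, 23, 28, 34, 40, 44, 46]

The merge sort proceeds by recursively splitting the array and merging sorted halves.
After all merges, the sorted array is [2, 22, 23, 28, 34, 40, 44, 46].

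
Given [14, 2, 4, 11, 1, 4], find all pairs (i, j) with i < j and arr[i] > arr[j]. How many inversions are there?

Finding inversions in [14, 2, 4, 11, 1, 4]:

(0, 1): arr[0]=14 > arr[1]=2
(0, 2): arr[0]=14 > arr[2]=4
(0, 3): arr[0]=14 > arr[3]=11
(0, 4): arr[0]=14 > arr[4]=1
(0, 5): arr[0]=14 > arr[5]=4
(1, 4): arr[1]=2 > arr[4]=1
(2, 4): arr[2]=4 > arr[4]=1
(3, 4): arr[3]=11 > arr[4]=1
(3, 5): arr[3]=11 > arr[5]=4

Total inversions: 9

The array has 9 inversion(s): (0,1), (0,2), (0,3), (0,4), (0,5), (1,4), (2,4), (3,4), (3,5). Each pair (i,j) satisfies i < j and arr[i] > arr[j].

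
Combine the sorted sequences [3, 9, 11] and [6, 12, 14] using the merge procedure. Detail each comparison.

Merging process:

Compare 3 vs 6: take 3 from left. Merged: [3]
Compare 9 vs 6: take 6 from right. Merged: [3, 6]
Compare 9 vs 12: take 9 from left. Merged: [3, 6, 9]
Compare 11 vs 12: take 11 from left. Merged: [3, 6, 9, 11]
Append remaining from right: [12, 14]. Merged: [3, 6, 9, 11, 12, 14]

Final merged array: [3, 6, 9, 11, 12, 14]
Total comparisons: 4

The merged array is [3, 6, 9, 11, 12, 14], requiring 4 comparisons. The merge step runs in O(n) time where n is the total number of elements.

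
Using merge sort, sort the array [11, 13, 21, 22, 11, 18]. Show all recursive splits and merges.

Merge sort trace:

Split: [11, 13, 21, 22, 11, 18] -> [11, 13, 21] and [22, 11, 18]
  Split: [11, 13, 21] -> [11] and [13, 21]
    Split: [13, 21] -> [13] and [21]
    Merge: [13] + [21] -> [13, 21]
  Merge: [11] + [13, 21] -> [11, 13, 21]
  Split: [22, 11, 18] -> [22] and [11, 18]
    Split: [11, 18] -> [11] and [18]
    Merge: [11] + [18] -> [11, 18]
  Merge: [22] + [11, 18] -> [11, 18, 22]
Merge: [11, 13, 21] + [11, 18, 22] -> [11, 11, 13, 18, 21, 22]

Final sorted array: [11, 11, 13, 18, 21, 22]

The merge sort proceeds by recursively splitting the array and merging sorted halves.
After all merges, the sorted array is [11, 11, 13, 18, 21, 22].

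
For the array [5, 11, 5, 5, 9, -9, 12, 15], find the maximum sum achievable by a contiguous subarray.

Using Kadane's algorithm on [5, 11, 5, 5, 9, -9, 12, 15]:

Scanning through the array:
Position 1 (value 11): max_ending_here = 16, max_so_far = 16
Position 2 (value 5): max_ending_here = 21, max_so_far = 21
Position 3 (value 5): max_ending_here = 26, max_so_far = 26
Position 4 (value 9): max_ending_here = 35, max_so_far = 35
Position 5 (value -9): max_ending_here = 26, max_so_far = 35
Position 6 (value 12): max_ending_here = 38, max_so_far = 38
Position 7 (value 15): max_ending_here = 53, max_so_far = 53

Maximum subarray: [5, 11, 5, 5, 9, -9, 12, 15]
Maximum sum: 53

The maximum subarray is [5, 11, 5, 5, 9, -9, 12, 15] with sum 53. This subarray runs from index 0 to index 7.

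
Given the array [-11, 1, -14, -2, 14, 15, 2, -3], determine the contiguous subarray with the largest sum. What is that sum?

Using Kadane's algorithm on [-11, 1, -14, -2, 14, 15, 2, -3]:

Scanning through the array:
Position 1 (value 1): max_ending_here = 1, max_so_far = 1
Position 2 (value -14): max_ending_here = -13, max_so_far = 1
Position 3 (value -2): max_ending_here = -2, max_so_far = 1
Position 4 (value 14): max_ending_here = 14, max_so_far = 14
Position 5 (value 15): max_ending_here = 29, max_so_far = 29
Position 6 (value 2): max_ending_here = 31, max_so_far = 31
Position 7 (value -3): max_ending_here = 28, max_so_far = 31

Maximum subarray: [14, 15, 2]
Maximum sum: 31

The maximum subarray is [14, 15, 2] with sum 31. This subarray runs from index 4 to index 6.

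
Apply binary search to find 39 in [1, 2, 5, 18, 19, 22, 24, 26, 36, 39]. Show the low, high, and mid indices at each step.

Binary search for 39 in [1, 2, 5, 18, 19, 22, 24, 26, 36, 39]:

lo=0, hi=9, mid=4, arr[mid]=19 -> 19 < 39, search right half
lo=5, hi=9, mid=7, arr[mid]=26 -> 26 < 39, search right half
lo=8, hi=9, mid=8, arr[mid]=36 -> 36 < 39, search right half
lo=9, hi=9, mid=9, arr[mid]=39 -> Found target at index 9!

Binary search finds 39 at index 9 after 4 comparisons. The search repeatedly halves the search space by comparing with the middle element.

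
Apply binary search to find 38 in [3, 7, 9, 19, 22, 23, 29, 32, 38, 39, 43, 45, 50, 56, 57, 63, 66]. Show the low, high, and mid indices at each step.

Binary search for 38 in [3, 7, 9, 19, 22, 23, 29, 32, 38, 39, 43, 45, 50, 56, 57, 63, 66]:

lo=0, hi=16, mid=8, arr[mid]=38 -> Found target at index 8!

Binary search finds 38 at index 8 after 1 comparisons. The search repeatedly halves the search space by comparing with the middle element.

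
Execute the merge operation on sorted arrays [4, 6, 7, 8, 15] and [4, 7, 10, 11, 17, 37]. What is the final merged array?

Merging process:

Compare 4 vs 4: take 4 from left. Merged: [4]
Compare 6 vs 4: take 4 from right. Merged: [4, 4]
Compare 6 vs 7: take 6 from left. Merged: [4, 4, 6]
Compare 7 vs 7: take 7 from left. Merged: [4, 4, 6, 7]
Compare 8 vs 7: take 7 from right. Merged: [4, 4, 6, 7, 7]
Compare 8 vs 10: take 8 from left. Merged: [4, 4, 6, 7, 7, 8]
Compare 15 vs 10: take 10 from right. Merged: [4, 4, 6, 7, 7, 8, 10]
Compare 15 vs 11: take 11 from right. Merged: [4, 4, 6, 7, 7, 8, 10, 11]
Compare 15 vs 17: take 15 from left. Merged: [4, 4, 6, 7, 7, 8, 10, 11, 15]
Append remaining from right: [17, 37]. Merged: [4, 4, 6, 7, 7, 8, 10, 11, 15, 17, 37]

Final merged array: [4, 4, 6, 7, 7, 8, 10, 11, 15, 17, 37]
Total comparisons: 9

The merged array is [4, 4, 6, 7, 7, 8, 10, 11, 15, 17, 37], requiring 9 comparisons. The merge step runs in O(n) time where n is the total number of elements.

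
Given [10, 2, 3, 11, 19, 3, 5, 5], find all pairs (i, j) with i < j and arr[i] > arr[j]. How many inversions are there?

Finding inversions in [10, 2, 3, 11, 19, 3, 5, 5]:

(0, 1): arr[0]=10 > arr[1]=2
(0, 2): arr[0]=10 > arr[2]=3
(0, 5): arr[0]=10 > arr[5]=3
(0, 6): arr[0]=10 > arr[6]=5
(0, 7): arr[0]=10 > arr[7]=5
(3, 5): arr[3]=11 > arr[5]=3
(3, 6): arr[3]=11 > arr[6]=5
(3, 7): arr[3]=11 > arr[7]=5
(4, 5): arr[4]=19 > arr[5]=3
(4, 6): arr[4]=19 > arr[6]=5
(4, 7): arr[4]=19 > arr[7]=5

Total inversions: 11

The array has 11 inversion(s): (0,1), (0,2), (0,5), (0,6), (0,7), (3,5), (3,6), (3,7), (4,5), (4,6), (4,7). Each pair (i,j) satisfies i < j and arr[i] > arr[j].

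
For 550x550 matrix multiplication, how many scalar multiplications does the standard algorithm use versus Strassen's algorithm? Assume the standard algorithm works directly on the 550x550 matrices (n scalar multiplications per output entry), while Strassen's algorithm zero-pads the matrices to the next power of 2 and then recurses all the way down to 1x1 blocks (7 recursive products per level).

Matrix multiplication for 550x550 matrices:

Strassen's algorithm requires power-of-2 dimensions. Pad 550x550 to 1024x1024 (next power of 2).

Standard algorithm: 550^3 = 166375000 multiplications
Strassen's algorithm: 7^(log2(1024)) = 7^10 = 282475249 multiplications
Difference: 166375000 - 282475249 = -116100249 (Strassen uses MORE here due to padding overhead — for small or just-over-power-of-2 n, padding can outweigh the per-level savings)

Standard: 166375000 multiplications (550^3). Strassen: 282475249 multiplications (7^10, after padding to 1024x1024). Strassen reduces 8 recursive multiplications to 7 at each level.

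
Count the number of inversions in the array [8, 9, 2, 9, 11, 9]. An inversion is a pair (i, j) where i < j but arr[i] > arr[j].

Finding inversions in [8, 9, 2, 9, 11, 9]:

(0, 2): arr[0]=8 > arr[2]=2
(1, 2): arr[1]=9 > arr[2]=2
(4, 5): arr[4]=11 > arr[5]=9

Total inversions: 3

The array has 3 inversion(s): (0,2), (1,2), (4,5). Each pair (i,j) satisfies i < j and arr[i] > arr[j].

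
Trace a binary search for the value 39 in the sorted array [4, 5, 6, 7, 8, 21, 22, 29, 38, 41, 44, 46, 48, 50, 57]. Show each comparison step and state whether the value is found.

Binary search for 39 in [4, 5, 6, 7, 8, 21, 22, 29, 38, 41, 44, 46, 48, 50, 57]:

lo=0, hi=14, mid=7, arr[mid]=29 -> 29 < 39, search right half
lo=8, hi=14, mid=11, arr[mid]=46 -> 46 > 39, search left half
lo=8, hi=10, mid=9, arr[mid]=41 -> 41 > 39, search left half
lo=8, hi=8, mid=8, arr[mid]=38 -> 38 < 39, search right half
lo=9 > hi=8, target 39 not found

Binary search determines that 39 is not in the array after 4 comparisons. The search space was exhausted without finding the target.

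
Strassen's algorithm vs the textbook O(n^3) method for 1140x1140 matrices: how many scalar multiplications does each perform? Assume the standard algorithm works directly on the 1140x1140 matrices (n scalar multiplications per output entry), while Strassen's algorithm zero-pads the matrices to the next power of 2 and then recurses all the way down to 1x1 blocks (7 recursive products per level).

Matrix multiplication for 1140x1140 matrices:

Strassen's algorithm requires power-of-2 dimensions. Pad 1140x1140 to 2048x2048 (next power of 2).

Standard algorithm: 1140^3 = 1481544000 multiplications
Strassen's algorithm: 7^(log2(2048)) = 7^11 = 1977326743 multiplications
Difference: 1481544000 - 1977326743 = -495782743 (Strassen uses MORE here due to padding overhead — for small or just-over-power-of-2 n, padding can outweigh the per-level savings)

Standard: 1481544000 multiplications (1140^3). Strassen: 1977326743 multiplications (7^11, after padding to 2048x2048). Strassen reduces 8 recursive multiplications to 7 at each level.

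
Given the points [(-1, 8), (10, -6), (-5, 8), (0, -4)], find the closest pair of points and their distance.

Computing all pairwise distances among 4 points:

d((-1, 8), (10, -6)) = 17.8045
d((-1, 8), (-5, 8)) = 4.0 <-- minimum
d((-1, 8), (0, -4)) = 12.0416
d((10, -6), (-5, 8)) = 20.5183
d((10, -6), (0, -4)) = 10.198
d((-5, 8), (0, -4)) = 13.0

Closest pair: (-1, 8) and (-5, 8) with distance 4.0

The closest pair is (-1, 8) and (-5, 8) with Euclidean distance 4.0. For 4 points, brute-force pairwise comparison is shown above. For large n, the divide-and-conquer algorithm (sort by x, recurse on halves, check the dividing strip) achieves O(n log n).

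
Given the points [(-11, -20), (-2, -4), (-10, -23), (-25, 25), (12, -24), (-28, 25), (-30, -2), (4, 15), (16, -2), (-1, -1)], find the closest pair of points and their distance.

Computing all pairwise distances among 10 points:

d((-11, -20), (-2, -4)) = 18.3576
d((-11, -20), (-10, -23)) = 3.1623
d((-11, -20), (-25, 25)) = 47.1275
d((-11, -20), (12, -24)) = 23.3452
d((-11, -20), (-28, 25)) = 48.1041
d((-11, -20), (-30, -2)) = 26.1725
d((-11, -20), (4, 15)) = 38.0789
d((-11, -20), (16, -2)) = 32.45
d((-11, -20), (-1, -1)) = 21.4709
d((-2, -4), (-10, -23)) = 20.6155
d((-2, -4), (-25, 25)) = 37.0135
d((-2, -4), (12, -24)) = 24.4131
d((-2, -4), (-28, 25)) = 38.9487
d((-2, -4), (-30, -2)) = 28.0713
d((-2, -4), (4, 15)) = 19.9249
d((-2, -4), (16, -2)) = 18.1108
d((-2, -4), (-1, -1)) = 3.1623
d((-10, -23), (-25, 25)) = 50.2892
d((-10, -23), (12, -24)) = 22.0227
d((-10, -23), (-28, 25)) = 51.264
d((-10, -23), (-30, -2)) = 29.0
d((-10, -23), (4, 15)) = 40.4969
d((-10, -23), (16, -2)) = 33.4215
d((-10, -23), (-1, -1)) = 23.7697
d((-25, 25), (12, -24)) = 61.4003
d((-25, 25), (-28, 25)) = 3.0 <-- minimum
d((-25, 25), (-30, -2)) = 27.4591
d((-25, 25), (4, 15)) = 30.6757
d((-25, 25), (16, -2)) = 49.0918
d((-25, 25), (-1, -1)) = 35.3836
d((12, -24), (-28, 25)) = 63.2535
d((12, -24), (-30, -2)) = 47.4131
d((12, -24), (4, 15)) = 39.8121
d((12, -24), (16, -2)) = 22.3607
d((12, -24), (-1, -1)) = 26.4197
d((-28, 25), (-30, -2)) = 27.074
d((-28, 25), (4, 15)) = 33.5261
d((-28, 25), (16, -2)) = 51.6236
d((-28, 25), (-1, -1)) = 37.4833
d((-30, -2), (4, 15)) = 38.0132
d((-30, -2), (16, -2)) = 46.0
d((-30, -2), (-1, -1)) = 29.0172
d((4, 15), (16, -2)) = 20.8087
d((4, 15), (-1, -1)) = 16.7631
d((16, -2), (-1, -1)) = 17.0294

Closest pair: (-25, 25) and (-28, 25) with distance 3.0

The closest pair is (-25, 25) and (-28, 25) with Euclidean distance 3.0. For 10 points, brute-force pairwise comparison is shown above. For large n, the divide-and-conquer algorithm (sort by x, recurse on halves, check the dividing strip) achieves O(n log n).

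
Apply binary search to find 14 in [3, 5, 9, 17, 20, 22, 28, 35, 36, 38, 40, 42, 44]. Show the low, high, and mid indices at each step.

Binary search for 14 in [3, 5, 9, 17, 20, 22, 28, 35, 36, 38, 40, 42, 44]:

lo=0, hi=12, mid=6, arr[mid]=28 -> 28 > 14, search left half
lo=0, hi=5, mid=2, arr[mid]=9 -> 9 < 14, search right half
lo=3, hi=5, mid=4, arr[mid]=20 -> 20 > 14, search left half
lo=3, hi=3, mid=3, arr[mid]=17 -> 17 > 14, search left half
lo=3 > hi=2, target 14 not found

Binary search determines that 14 is not in the array after 4 comparisons. The search space was exhausted without finding the target.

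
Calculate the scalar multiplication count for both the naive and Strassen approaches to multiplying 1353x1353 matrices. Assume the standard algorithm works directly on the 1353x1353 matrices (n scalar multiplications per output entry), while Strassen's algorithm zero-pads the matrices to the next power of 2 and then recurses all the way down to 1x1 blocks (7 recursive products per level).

Matrix multiplication for 1353x1353 matrices:

Strassen's algorithm requires power-of-2 dimensions. Pad 1353x1353 to 2048x2048 (next power of 2).

Standard algorithm: 1353^3 = 2476813977 multiplications
Strassen's algorithm: 7^(log2(2048)) = 7^11 = 1977326743 multiplications
Savings: 2476813977 - 1977326743 = 499487234 multiplications

Standard: 2476813977 multiplications (1353^3). Strassen: 1977326743 multiplications (7^11, after padding to 2048x2048). Strassen reduces 8 recursive multiplications to 7 at each level.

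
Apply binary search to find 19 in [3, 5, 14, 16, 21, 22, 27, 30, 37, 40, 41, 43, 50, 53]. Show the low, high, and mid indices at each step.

Binary search for 19 in [3, 5, 14, 16, 21, 22, 27, 30, 37, 40, 41, 43, 50, 53]:

lo=0, hi=13, mid=6, arr[mid]=27 -> 27 > 19, search left half
lo=0, hi=5, mid=2, arr[mid]=14 -> 14 < 19, search right half
lo=3, hi=5, mid=4, arr[mid]=21 -> 21 > 19, search left half
lo=3, hi=3, mid=3, arr[mid]=16 -> 16 < 19, search right half
lo=4 > hi=3, target 19 not found

Binary search determines that 19 is not in the array after 4 comparisons. The search space was exhausted without finding the target.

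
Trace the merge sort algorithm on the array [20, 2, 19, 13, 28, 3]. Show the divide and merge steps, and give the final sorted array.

Merge sort trace:

Split: [20, 2, 19, 13, 28, 3] -> [20, 2, 19] and [13, 28, 3]
  Split: [20, 2, 19] -> [20] and [2, 19]
    Split: [2, 19] -> [2] and [19]
    Merge: [2] + [19] -> [2, 19]
  Merge: [20] + [2, 19] -> [2, 19, 20]
  Split: [13, 28, 3] -> [13] and [28, 3]
    Split: [28, 3] -> [28] and [3]
    Merge: [28] + [3] -> [3, 28]
  Merge: [13] + [3, 28] -> [3, 13, 28]
Merge: [2, 19, 20] + [3, 13, 28] -> [2, 3, 13, 19, 20, 28]

Final sorted array: [2, 3, 13, 19, 20, 28]

The merge sort proceeds by recursively splitting the array and merging sorted halves.
After all merges, the sorted array is [2, 3, 13, 19, 20, 28].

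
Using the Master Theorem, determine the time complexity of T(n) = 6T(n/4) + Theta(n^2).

Master Theorem for T(n) = 6T(n/4) + O(n^2):

a = 6, b = 4, c = 2
log_b(a) = log_4(6) = 1.2925

Case 3: c = 2 > log_4(6) = 1.2925
T(n) = O(n^2) = O(n^2)

For T(n) = 6T(n/4) + O(n^2): log_4(6) = 1.2925. This is Case 3 of the Master Theorem (c > log_b(a), work dominated by root), giving O(n^2).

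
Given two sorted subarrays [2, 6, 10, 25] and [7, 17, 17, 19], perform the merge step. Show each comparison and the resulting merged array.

Merging process:

Compare 2 vs 7: take 2 from left. Merged: [2]
Compare 6 vs 7: take 6 from left. Merged: [2, 6]
Compare 10 vs 7: take 7 from right. Merged: [2, 6, 7]
Compare 10 vs 17: take 10 from left. Merged: [2, 6, 7, 10]
Compare 25 vs 17: take 17 from right. Merged: [2, 6, 7, 10, 17]
Compare 25 vs 17: take 17 from right. Merged: [2, 6, 7, 10, 17, 17]
Compare 25 vs 19: take 19 from right. Merged: [2, 6, 7, 10, 17, 17, 19]
Append remaining from left: [25]. Merged: [2, 6, 7, 10, 17, 17, 19, 25]

Final merged array: [2, 6, 7, 10, 17, 17, 19, 25]
Total comparisons: 7

The merged array is [2, 6, 7, 10, 17, 17, 19, 25], requiring 7 comparisons. The merge step runs in O(n) time where n is the total number of elements.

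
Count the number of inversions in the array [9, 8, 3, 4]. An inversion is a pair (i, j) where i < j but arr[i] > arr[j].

Finding inversions in [9, 8, 3, 4]:

(0, 1): arr[0]=9 > arr[1]=8
(0, 2): arr[0]=9 > arr[2]=3
(0, 3): arr[0]=9 > arr[3]=4
(1, 2): arr[1]=8 > arr[2]=3
(1, 3): arr[1]=8 > arr[3]=4

Total inversions: 5

The array has 5 inversion(s): (0,1), (0,2), (0,3), (1,2), (1,3). Each pair (i,j) satisfies i < j and arr[i] > arr[j].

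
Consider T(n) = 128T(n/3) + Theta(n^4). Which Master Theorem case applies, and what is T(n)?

Master Theorem for T(n) = 128T(n/3) + O(n^4):

a = 128, b = 3, c = 4
log_b(a) = log_3(128) = 4.4165

Case 1: c = 4 < log_3(128) = 4.4165
T(n) = O(n^(log_3 128))

For T(n) = 128T(n/3) + O(n^4): log_3(128) = 4.4165. This is Case 1 of the Master Theorem (c < log_b(a), work dominated by leaves), giving O(n^(log_3 128)).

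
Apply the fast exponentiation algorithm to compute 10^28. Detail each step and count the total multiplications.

Computing 10^28 by squaring (build up from 10^1; each line after the first costs one multiplication):

10^1 = 10
10^2 = (10^1)^2 = 10^2 = 100
10^3 = 10 * 10^2 = 10 * 100 = 1000
10^6 = (10^3)^2 = 1000^2 = 1000000
10^7 = 10 * 10^6 = 10 * 1000000 = 10000000
10^14 = (10^7)^2 = 10000000^2 = 100000000000000
10^28 = (10^14)^2 = 100000000000000^2 = 10000000000000000000000000000

Result: 10000000000000000000000000000
Multiplications needed: 6 (6 lines after 10^1)

10^28 = 10000000000000000000000000000. Using exponentiation by squaring, this requires 6 multiplications. The key idea: if the exponent is even, square the half-power; if odd, multiply by the base once.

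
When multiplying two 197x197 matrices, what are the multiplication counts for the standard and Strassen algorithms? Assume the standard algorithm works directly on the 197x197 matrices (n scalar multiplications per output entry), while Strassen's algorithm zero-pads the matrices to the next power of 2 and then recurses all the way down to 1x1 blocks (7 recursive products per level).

Matrix multiplication for 197x197 matrices:

Strassen's algorithm requires power-of-2 dimensions. Pad 197x197 to 256x256 (next power of 2).

Standard algorithm: 197^3 = 7645373 multiplications
Strassen's algorithm: 7^(log2(256)) = 7^8 = 5764801 multiplications
Savings: 7645373 - 5764801 = 1880572 multiplications

Standard: 7645373 multiplications (197^3). Strassen: 5764801 multiplications (7^8, after padding to 256x256). Strassen reduces 8 recursive multiplications to 7 at each level.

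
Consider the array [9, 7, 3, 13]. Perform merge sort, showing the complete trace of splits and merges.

Merge sort trace:

Split: [9, 7, 3, 13] -> [9, 7] and [3, 13]
  Split: [9, 7] -> [9] and [7]
  Merge: [9] + [7] -> [7, 9]
  Split: [3, 13] -> [3] and [13]
  Merge: [3] + [13] -> [3, 13]
Merge: [7, 9] + [3, 13] -> [3, 7, 9, 13]

Final sorted array: [3, 7, 9, 13]

The merge sort proceeds by recursively splitting the array and merging sorted halves.
After all merges, the sorted array is [3, 7, 9, 13].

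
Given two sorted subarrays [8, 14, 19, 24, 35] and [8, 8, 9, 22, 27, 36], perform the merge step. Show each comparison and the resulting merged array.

Merging process:

Compare 8 vs 8: take 8 from left. Merged: [8]
Compare 14 vs 8: take 8 from right. Merged: [8, 8]
Compare 14 vs 8: take 8 from right. Merged: [8, 8, 8]
Compare 14 vs 9: take 9 from right. Merged: [8, 8, 8, 9]
Compare 14 vs 22: take 14 from left. Merged: [8, 8, 8, 9, 14]
Compare 19 vs 22: take 19 from left. Merged: [8, 8, 8, 9, 14, 19]
Compare 24 vs 22: take 22 from right. Merged: [8, 8, 8, 9, 14, 19, 22]
Compare 24 vs 27: take 24 from left. Merged: [8, 8, 8, 9, 14, 19, 22, 24]
Compare 35 vs 27: take 27 from right. Merged: [8, 8, 8, 9, 14, 19, 22, 24, 27]
Compare 35 vs 36: take 35 from left. Merged: [8, 8, 8, 9, 14, 19, 22, 24, 27, 35]
Append remaining from right: [36]. Merged: [8, 8, 8, 9, 14, 19, 22, 24, 27, 35, 36]

Final merged array: [8, 8, 8, 9, 14, 19, 22, 24, 27, 35, 36]
Total comparisons: 10

The merged array is [8, 8, 8, 9, 14, 19, 22, 24, 27, 35, 36], requiring 10 comparisons. The merge step runs in O(n) time where n is the total number of elements.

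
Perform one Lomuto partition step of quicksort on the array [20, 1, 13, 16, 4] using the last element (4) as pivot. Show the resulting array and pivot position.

Lomuto partition with pivot = 4:

Initial array: [20, 1, 13, 16, 4]

arr[0]=20 > 4: no swap
arr[1]=1 <= 4: swap with position 0, array becomes [1, 20, 13, 16, 4]
arr[2]=13 > 4: no swap
arr[3]=16 > 4: no swap

Place pivot at position 1: [1, 4, 13, 16, 20]
Pivot position: 1

After partitioning with pivot 4, the array becomes [1, 4, 13, 16, 20]. The pivot is placed at index 1. All elements to the left of the pivot are <= 4, and all elements to the right are > 4.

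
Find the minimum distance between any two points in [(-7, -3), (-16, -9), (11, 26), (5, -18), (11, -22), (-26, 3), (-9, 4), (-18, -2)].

Computing all pairwise distances among 8 points:

d((-7, -3), (-16, -9)) = 10.8167
d((-7, -3), (11, 26)) = 34.1321
d((-7, -3), (5, -18)) = 19.2094
d((-7, -3), (11, -22)) = 26.1725
d((-7, -3), (-26, 3)) = 19.9249
d((-7, -3), (-9, 4)) = 7.2801
d((-7, -3), (-18, -2)) = 11.0454
d((-16, -9), (11, 26)) = 44.2041
d((-16, -9), (5, -18)) = 22.8473
d((-16, -9), (11, -22)) = 29.9666
d((-16, -9), (-26, 3)) = 15.6205
d((-16, -9), (-9, 4)) = 14.7648
d((-16, -9), (-18, -2)) = 7.2801
d((11, 26), (5, -18)) = 44.4072
d((11, 26), (11, -22)) = 48.0
d((11, 26), (-26, 3)) = 43.566
d((11, 26), (-9, 4)) = 29.7321
d((11, 26), (-18, -2)) = 40.3113
d((5, -18), (11, -22)) = 7.2111 <-- minimum
d((5, -18), (-26, 3)) = 37.4433
d((5, -18), (-9, 4)) = 26.0768
d((5, -18), (-18, -2)) = 28.0179
d((11, -22), (-26, 3)) = 44.6542
d((11, -22), (-9, 4)) = 32.8024
d((11, -22), (-18, -2)) = 35.2278
d((-26, 3), (-9, 4)) = 17.0294
d((-26, 3), (-18, -2)) = 9.434
d((-9, 4), (-18, -2)) = 10.8167

Closest pair: (5, -18) and (11, -22) with distance 7.2111

The closest pair is (5, -18) and (11, -22) with Euclidean distance 7.2111. For 8 points, brute-force pairwise comparison is shown above. For large n, the divide-and-conquer algorithm (sort by x, recurse on halves, check the dividing strip) achieves O(n log n).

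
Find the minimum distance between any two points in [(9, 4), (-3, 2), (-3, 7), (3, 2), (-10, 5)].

Computing all pairwise distances among 5 points:

d((9, 4), (-3, 2)) = 12.1655
d((9, 4), (-3, 7)) = 12.3693
d((9, 4), (3, 2)) = 6.3246
d((9, 4), (-10, 5)) = 19.0263
d((-3, 2), (-3, 7)) = 5.0 <-- minimum
d((-3, 2), (3, 2)) = 6.0
d((-3, 2), (-10, 5)) = 7.6158
d((-3, 7), (3, 2)) = 7.8102
d((-3, 7), (-10, 5)) = 7.2801
d((3, 2), (-10, 5)) = 13.3417

Closest pair: (-3, 2) and (-3, 7) with distance 5.0

The closest pair is (-3, 2) and (-3, 7) with Euclidean distance 5.0. For 5 points, brute-force pairwise comparison is shown above. For large n, the divide-and-conquer algorithm (sort by x, recurse on halves, check the dividing strip) achieves O(n log n).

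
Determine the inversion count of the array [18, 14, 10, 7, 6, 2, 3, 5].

Finding inversions in [18, 14, 10, 7, 6, 2, 3, 5]:

(0, 1): arr[0]=18 > arr[1]=14
(0, 2): arr[0]=18 > arr[2]=10
(0, 3): arr[0]=18 > arr[3]=7
(0, 4): arr[0]=18 > arr[4]=6
(0, 5): arr[0]=18 > arr[5]=2
(0, 6): arr[0]=18 > arr[6]=3
(0, 7): arr[0]=18 > arr[7]=5
(1, 2): arr[1]=14 > arr[2]=10
(1, 3): arr[1]=14 > arr[3]=7
(1, 4): arr[1]=14 > arr[4]=6
(1, 5): arr[1]=14 > arr[5]=2
(1, 6): arr[1]=14 > arr[6]=3
(1, 7): arr[1]=14 > arr[7]=5
(2, 3): arr[2]=10 > arr[3]=7
(2, 4): arr[2]=10 > arr[4]=6
(2, 5): arr[2]=10 > arr[5]=2
(2, 6): arr[2]=10 > arr[6]=3
(2, 7): arr[2]=10 > arr[7]=5
(3, 4): arr[3]=7 > arr[4]=6
(3, 5): arr[3]=7 > arr[5]=2
(3, 6): arr[3]=7 > arr[6]=3
(3, 7): arr[3]=7 > arr[7]=5
(4, 5): arr[4]=6 > arr[5]=2
(4, 6): arr[4]=6 > arr[6]=3
(4, 7): arr[4]=6 > arr[7]=5

Total inversions: 25

The array has 25 inversion(s): (0,1), (0,2), (0,3), (0,4), (0,5), (0,6), (0,7), (1,2), (1,3), (1,4), (1,5), (1,6), (1,7), (2,3), (2,4), (2,5), (2,6), (2,7), (3,4), (3,5), (3,6), (3,7), (4,5), (4,6), (4,7). Each pair (i,j) satisfies i < j and arr[i] > arr[j].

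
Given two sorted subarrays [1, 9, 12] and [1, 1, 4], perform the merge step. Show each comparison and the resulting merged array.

Merging process:

Compare 1 vs 1: take 1 from left. Merged: [1]
Compare 9 vs 1: take 1 from right. Merged: [1, 1]
Compare 9 vs 1: take 1 from right. Merged: [1, 1, 1]
Compare 9 vs 4: take 4 from right. Merged: [1, 1, 1, 4]
Append remaining from left: [9, 12]. Merged: [1, 1, 1, 4, 9, 12]

Final merged array: [1, 1, 1, 4, 9, 12]
Total comparisons: 4

The merged array is [1, 1, 1, 4, 9, 12], requiring 4 comparisons. The merge step runs in O(n) time where n is the total number of elements.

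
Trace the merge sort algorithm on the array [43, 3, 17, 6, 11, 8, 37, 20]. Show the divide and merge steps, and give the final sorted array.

Merge sort trace:

Split: [43, 3, 17, 6, 11, 8, 37, 20] -> [43, 3, 17, 6] and [11, 8, 37, 20]
  Split: [43, 3, 17, 6] -> [43, 3] and [17, 6]
    Split: [43, 3] -> [43] and [3]
    Merge: [43] + [3] -> [3, 43]
    Split: [17, 6] -> [17] and [6]
    Merge: [17] + [6] -> [6, 17]
  Merge: [3, 43] + [6, 17] -> [3, 6, 17, 43]
  Split: [11, 8, 37, 20] -> [11, 8] and [37, 20]
    Split: [11, 8] -> [11] and [8]
    Merge: [11] + [8] -> [8, 11]
    Split: [37, 20] -> [37] and [20]
    Merge: [37] + [20] -> [20, 37]
  Merge: [8, 11] + [20, 37] -> [8, 11, 20, 37]
Merge: [3, 6, 17, 43] + [8, 11, 20, 37] -> [3, 6, 8, 11, 17, 20, 37, 43]

Final sorted array: [3, 6, 8, 11, 17, 20, 37, 43]

The merge sort proceeds by recursively splitting the array and merging sorted halves.
After all merges, the sorted array is [3, 6, 8, 11, 17, 20, 37, 43].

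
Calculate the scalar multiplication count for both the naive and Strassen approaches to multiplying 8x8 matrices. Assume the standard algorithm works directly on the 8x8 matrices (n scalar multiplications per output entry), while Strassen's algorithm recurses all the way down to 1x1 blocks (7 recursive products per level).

Matrix multiplication for 8x8 matrices:

Standard algorithm: 8^3 = 512 multiplications
Strassen's algorithm: 7^(log2(8)) = 7^3 = 343 multiplications
Savings: 512 - 343 = 169 multiplications

Standard: 512 multiplications (8^3). Strassen: 343 multiplications (7^3). Strassen reduces 8 recursive multiplications to 7 at each level.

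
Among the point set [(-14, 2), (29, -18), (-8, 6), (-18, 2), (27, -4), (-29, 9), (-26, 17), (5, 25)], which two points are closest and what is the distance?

Computing all pairwise distances among 8 points:

d((-14, 2), (29, -18)) = 47.4236
d((-14, 2), (-8, 6)) = 7.2111
d((-14, 2), (-18, 2)) = 4.0 <-- minimum
d((-14, 2), (27, -4)) = 41.4367
d((-14, 2), (-29, 9)) = 16.5529
d((-14, 2), (-26, 17)) = 19.2094
d((-14, 2), (5, 25)) = 29.8329
d((29, -18), (-8, 6)) = 44.1022
d((29, -18), (-18, 2)) = 51.0784
d((29, -18), (27, -4)) = 14.1421
d((29, -18), (-29, 9)) = 63.9766
d((29, -18), (-26, 17)) = 65.192
d((29, -18), (5, 25)) = 49.2443
d((-8, 6), (-18, 2)) = 10.7703
d((-8, 6), (27, -4)) = 36.4005
d((-8, 6), (-29, 9)) = 21.2132
d((-8, 6), (-26, 17)) = 21.095
d((-8, 6), (5, 25)) = 23.0217
d((-18, 2), (27, -4)) = 45.3982
d((-18, 2), (-29, 9)) = 13.0384
d((-18, 2), (-26, 17)) = 17.0
d((-18, 2), (5, 25)) = 32.5269
d((27, -4), (-29, 9)) = 57.4891
d((27, -4), (-26, 17)) = 57.0088
d((27, -4), (5, 25)) = 36.4005
d((-29, 9), (-26, 17)) = 8.544
d((-29, 9), (5, 25)) = 37.5766
d((-26, 17), (5, 25)) = 32.0156

Closest pair: (-14, 2) and (-18, 2) with distance 4.0

The closest pair is (-14, 2) and (-18, 2) with Euclidean distance 4.0. For 8 points, brute-force pairwise comparison is shown above. For large n, the divide-and-conquer algorithm (sort by x, recurse on halves, check the dividing strip) achieves O(n log n).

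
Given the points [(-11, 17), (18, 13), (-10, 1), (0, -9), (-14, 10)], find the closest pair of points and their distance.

Computing all pairwise distances among 5 points:

d((-11, 17), (18, 13)) = 29.2746
d((-11, 17), (-10, 1)) = 16.0312
d((-11, 17), (0, -9)) = 28.2312
d((-11, 17), (-14, 10)) = 7.6158 <-- minimum
d((18, 13), (-10, 1)) = 30.4631
d((18, 13), (0, -9)) = 28.4253
d((18, 13), (-14, 10)) = 32.1403
d((-10, 1), (0, -9)) = 14.1421
d((-10, 1), (-14, 10)) = 9.8489
d((0, -9), (-14, 10)) = 23.6008

Closest pair: (-11, 17) and (-14, 10) with distance 7.6158

The closest pair is (-11, 17) and (-14, 10) with Euclidean distance 7.6158. For 5 points, brute-force pairwise comparison is shown above. For large n, the divide-and-conquer algorithm (sort by x, recurse on halves, check the dividing strip) achieves O(n log n).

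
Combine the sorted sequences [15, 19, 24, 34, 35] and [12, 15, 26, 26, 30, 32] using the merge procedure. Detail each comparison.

Merging process:

Compare 15 vs 12: take 12 from right. Merged: [12]
Compare 15 vs 15: take 15 from left. Merged: [12, 15]
Compare 19 vs 15: take 15 from right. Merged: [12, 15, 15]
Compare 19 vs 26: take 19 from left. Merged: [12, 15, 15, 19]
Compare 24 vs 26: take 24 from left. Merged: [12, 15, 15, 19, 24]
Compare 34 vs 26: take 26 from right. Merged: [12, 15, 15, 19, 24, 26]
Compare 34 vs 26: take 26 from right. Merged: [12, 15, 15, 19, 24, 26, 26]
Compare 34 vs 30: take 30 from right. Merged: [12, 15, 15, 19, 24, 26, 26, 30]
Compare 34 vs 32: take 32 from right. Merged: [12, 15, 15, 19, 24, 26, 26, 30, 32]
Append remaining from left: [34, 35]. Merged: [12, 15, 15, 19, 24, 26, 26, 30, 32, 34, 35]

Final merged array: [12, 15, 15, 19, 24, 26, 26, 30, 32, 34, 35]
Total comparisons: 9

The merged array is [12, 15, 15, 19, 24, 26, 26, 30, 32, 34, 35], requiring 9 comparisons. The merge step runs in O(n) time where n is the total number of elements.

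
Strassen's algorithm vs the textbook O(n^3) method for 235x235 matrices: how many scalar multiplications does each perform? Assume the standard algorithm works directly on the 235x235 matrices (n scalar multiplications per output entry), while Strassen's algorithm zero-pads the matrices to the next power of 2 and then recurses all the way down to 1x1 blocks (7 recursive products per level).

Matrix multiplication for 235x235 matrices:

Strassen's algorithm requires power-of-2 dimensions. Pad 235x235 to 256x256 (next power of 2).

Standard algorithm: 235^3 = 12977875 multiplications
Strassen's algorithm: 7^(log2(256)) = 7^8 = 5764801 multiplications
Savings: 12977875 - 5764801 = 7213074 multiplications

Standard: 12977875 multiplications (235^3). Strassen: 5764801 multiplications (7^8, after padding to 256x256). Strassen reduces 8 recursive multiplications to 7 at each level.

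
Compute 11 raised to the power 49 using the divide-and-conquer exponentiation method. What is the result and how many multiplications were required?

Computing 11^49 by squaring (build up from 11^1; each line after the first costs one multiplication):

11^1 = 11
11^2 = (11^1)^2 = 11^2 = 121
11^3 = 11 * 11^2 = 11 * 121 = 1331
11^6 = (11^3)^2 = 1331^2 = 1771561
11^12 = (11^6)^2 = 1771561^2 = 3138428376721
11^24 = (11^12)^2 = 3138428376721^2 = 9849732675807611094711841
11^48 = (11^24)^2 = 9849732675807611094711841^2 = 97017233784872162402203715694511008214034825609281
11^49 = 11 * 11^48 = 11 * 97017233784872162402203715694511008214034825609281 = 1067189571633593786424240872639621090354383081702091

Result: 1067189571633593786424240872639621090354383081702091
Multiplications needed: 7 (7 lines after 11^1)

11^49 = 1067189571633593786424240872639621090354383081702091. Using exponentiation by squaring, this requires 7 multiplications. The key idea: if the exponent is even, square the half-power; if odd, multiply by the base once.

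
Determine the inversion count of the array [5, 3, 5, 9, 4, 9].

Finding inversions in [5, 3, 5, 9, 4, 9]:

(0, 1): arr[0]=5 > arr[1]=3
(0, 4): arr[0]=5 > arr[4]=4
(2, 4): arr[2]=5 > arr[4]=4
(3, 4): arr[3]=9 > arr[4]=4

Total inversions: 4

The array has 4 inversion(s): (0,1), (0,4), (2,4), (3,4). Each pair (i,j) satisfies i < j and arr[i] > arr[j].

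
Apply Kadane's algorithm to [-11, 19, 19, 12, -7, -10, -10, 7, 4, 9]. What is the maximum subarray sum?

Using Kadane's algorithm on [-11, 19, 19, 12, -7, -10, -10, 7, 4, 9]:

Scanning through the array:
Position 1 (value 19): max_ending_here = 19, max_so_far = 19
Position 2 (value 19): max_ending_here = 38, max_so_far = 38
Position 3 (value 12): max_ending_here = 50, max_so_far = 50
Position 4 (value -7): max_ending_here = 43, max_so_far = 50
Position 5 (value -10): max_ending_here = 33, max_so_far = 50
Position 6 (value -10): max_ending_here = 23, max_so_far = 50
Position 7 (value 7): max_ending_here = 30, max_so_far = 50
Position 8 (value 4): max_ending_here = 34, max_so_far = 50
Position 9 (value 9): max_ending_here = 43, max_so_far = 50

Maximum subarray: [19, 19, 12]
Maximum sum: 50

The maximum subarray is [19, 19, 12] with sum 50. This subarray runs from index 1 to index 3.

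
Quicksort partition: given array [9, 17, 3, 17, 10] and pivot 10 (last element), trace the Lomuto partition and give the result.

Lomuto partition with pivot = 10:

Initial array: [9, 17, 3, 17, 10]

arr[0]=9 <= 10: swap with position 0, array becomes [9, 17, 3, 17, 10]
arr[1]=17 > 10: no swap
arr[2]=3 <= 10: swap with position 1, array becomes [9, 3, 17, 17, 10]
arr[3]=17 > 10: no swap

Place pivot at position 2: [9, 3, 10, 17, 17]
Pivot position: 2

After partitioning with pivot 10, the array becomes [9, 3, 10, 17, 17]. The pivot is placed at index 2. All elements to the left of the pivot are <= 10, and all elements to the right are > 10.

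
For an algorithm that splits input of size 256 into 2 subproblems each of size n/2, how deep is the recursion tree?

For divide and conquer with division factor 2:

Problem sizes at each level:
Level 0: 256
Level 1: 128
Level 2: 64
Level 3: 32
Level 4: 16
Level 5: 8
Level 6: 4
Level 7: 2
Level 8: 1

The root is level 0 and the size-1 base case is level 8 (the tree spans levels 0 through 8, i.e. 9 levels counting the root), so the depth is the number of divisions: log_2(256) = 8

The recursion tree depth is log_2(256) = 8. At each level, the problem size is divided by 2, so it takes 8 divisions to reduce to a base case of size 1. The algorithm makes 2 recursive calls at each level.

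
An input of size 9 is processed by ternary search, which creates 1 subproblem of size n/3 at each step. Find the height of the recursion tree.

For divide and conquer with division factor 3:

Problem sizes at each level:
Level 0: 9
Level 1: 3
Level 2: 1

The root is level 0 and the size-1 base case is level 2 (the tree spans levels 0 through 2, i.e. 3 levels counting the root), so the depth is the number of divisions: log_3(9) = 2

The recursion tree depth is log_3(9) = 2. At each level, the problem size is divided by 3, so it takes 2 divisions to reduce to a base case of size 1. The algorithm makes 1 recursive call at each level.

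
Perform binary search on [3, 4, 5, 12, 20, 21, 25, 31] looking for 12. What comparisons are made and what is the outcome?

Binary search for 12 in [3, 4, 5, 12, 20, 21, 25, 31]:

lo=0, hi=7, mid=3, arr[mid]=12 -> Found target at index 3!

Binary search finds 12 at index 3 after 1 comparisons. The search repeatedly halves the search space by comparing with the middle element.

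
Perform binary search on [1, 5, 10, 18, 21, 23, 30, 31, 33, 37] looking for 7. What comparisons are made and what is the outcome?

Binary search for 7 in [1, 5, 10, 18, 21, 23, 30, 31, 33, 37]:

lo=0, hi=9, mid=4, arr[mid]=21 -> 21 > 7, search left half
lo=0, hi=3, mid=1, arr[mid]=5 -> 5 < 7, search right half
lo=2, hi=3, mid=2, arr[mid]=10 -> 10 > 7, search left half
lo=2 > hi=1, target 7 not found

Binary search determines that 7 is not in the array after 3 comparisons. The search space was exhausted without finding the target.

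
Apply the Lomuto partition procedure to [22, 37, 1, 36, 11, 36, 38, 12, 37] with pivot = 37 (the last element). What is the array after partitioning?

Lomuto partition with pivot = 37:

Initial array: [22, 37, 1, 36, 11, 36, 38, 12, 37]

arr[0]=22 <= 37: swap with position 0, array becomes [22, 37, 1, 36, 11, 36, 38, 12, 37]
arr[1]=37 <= 37: swap with position 1, array becomes [22, 37, 1, 36, 11, 36, 38, 12, 37]
arr[2]=1 <= 37: swap with position 2, array becomes [22, 37, 1, 36, 11, 36, 38, 12, 37]
arr[3]=36 <= 37: swap with position 3, array becomes [22, 37, 1, 36, 11, 36, 38, 12, 37]
arr[4]=11 <= 37: swap with position 4, array becomes [22, 37, 1, 36, 11, 36, 38, 12, 37]
arr[5]=36 <= 37: swap with position 5, array becomes [22, 37, 1, 36, 11, 36, 38, 12, 37]
arr[6]=38 > 37: no swap
arr[7]=12 <= 37: swap with position 6, array becomes [22, 37, 1, 36, 11, 36, 12, 38, 37]

Place pivot at position 7: [22, 37, 1, 36, 11, 36, 12, 37, 38]
Pivot position: 7

After partitioning with pivot 37, the array becomes [22, 37, 1, 36, 11, 36, 12, 37, 38]. The pivot is placed at index 7. All elements to the left of the pivot are <= 37, and all elements to the right are > 37.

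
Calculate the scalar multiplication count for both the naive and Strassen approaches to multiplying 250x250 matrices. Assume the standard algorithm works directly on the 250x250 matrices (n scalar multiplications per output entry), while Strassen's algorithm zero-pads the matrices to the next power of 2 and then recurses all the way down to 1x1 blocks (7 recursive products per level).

Matrix multiplication for 250x250 matrices:

Strassen's algorithm requires power-of-2 dimensions. Pad 250x250 to 256x256 (next power of 2).

Standard algorithm: 250^3 = 15625000 multiplications
Strassen's algorithm: 7^(log2(256)) = 7^8 = 5764801 multiplications
Savings: 15625000 - 5764801 = 9860199 multiplications

Standard: 15625000 multiplications (250^3). Strassen: 5764801 multiplications (7^8, after padding to 256x256). Strassen reduces 8 recursive multiplications to 7 at each level.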